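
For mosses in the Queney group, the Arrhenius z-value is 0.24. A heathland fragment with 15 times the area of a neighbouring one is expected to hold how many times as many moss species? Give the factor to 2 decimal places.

S₂/S₁ = (A₂/A₁)^z = 15^0.24
ln(S₂/S₁) = 0.24 × ln 15 = 0.24 × 2.7081 = 0.6499
S₂/S₁ = e^0.6499 ≈ 1.915

1.92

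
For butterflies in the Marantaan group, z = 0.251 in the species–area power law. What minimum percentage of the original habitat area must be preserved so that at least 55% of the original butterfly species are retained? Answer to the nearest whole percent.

Need (A_new/A_old)^0.251 = 0.55, so A_new/A_old = 0.55^(1/0.251) = 0.55^3.984
ln(A_new/A_old) = ln 0.55 / 0.251 = -0.5978 / 0.251 = -2.3818
A_new/A_old = e^-2.3818 ≈ 0.09238

9%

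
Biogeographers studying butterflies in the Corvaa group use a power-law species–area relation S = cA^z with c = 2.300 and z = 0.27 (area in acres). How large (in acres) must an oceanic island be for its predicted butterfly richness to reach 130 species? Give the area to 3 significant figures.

3090000 acres

130 = 2.3 × A^0.27  ⇒  A^0.27 = 130/2.3 = 56.52
ln A = ln(56.52) / 0.27 = 4.0346 / 0.27 = 14.9431
A = e^14.9431 ≈ 3088070 acres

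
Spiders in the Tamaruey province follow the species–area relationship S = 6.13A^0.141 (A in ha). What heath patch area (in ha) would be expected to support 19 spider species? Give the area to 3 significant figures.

19 = 6.13 × A^0.141  ⇒  A^0.141 = 19/6.13 = 3.1
ln A = ln(3.1) / 0.141 = 1.1312 / 0.141 = 8.0230
A = e^8.0230 ≈ 3050 ha

3050 ha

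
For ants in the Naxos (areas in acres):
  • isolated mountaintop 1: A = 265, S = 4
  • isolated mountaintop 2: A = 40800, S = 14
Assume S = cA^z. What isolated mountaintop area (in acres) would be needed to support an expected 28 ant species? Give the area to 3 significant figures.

662000 acres

z = ln(14/4) / ln(40800/265) = 1.2528 / 5.0367 = 0.2487
c = 4 / 265^0.2487 = 4 / 4.006 = 0.9985
A = (28/0.9985)^(1/0.2487) ⇒ ln A = ln(28.04)/0.2487 = 13.4032
A = e^13.4032 ≈ 662133 acres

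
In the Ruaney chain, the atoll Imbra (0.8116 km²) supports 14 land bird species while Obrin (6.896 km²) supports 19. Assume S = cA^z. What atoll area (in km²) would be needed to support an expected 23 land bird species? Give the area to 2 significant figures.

z = ln(19/14) / ln(6.896/0.8116) = 0.3054 / 2.1397 = 0.1427
c = 14 / 0.8116^0.1427 = 14 / 0.9706 = 14.42
A = (23/14.42)^(1/0.1427) ⇒ ln A = ln(1.595)/0.1427 = 3.2696
A = e^3.2696 ≈ 26.3 km²

26 km²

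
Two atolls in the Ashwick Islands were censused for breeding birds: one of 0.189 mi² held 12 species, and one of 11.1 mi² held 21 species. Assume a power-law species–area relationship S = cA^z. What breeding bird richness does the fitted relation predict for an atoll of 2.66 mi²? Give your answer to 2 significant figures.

17

z = ln(21/12) / ln(11.1/0.189) = 0.5596 / 4.0730 = 0.1374
c = 12 / 0.189^0.1374 = 12 / 0.7954 = 15.09
S₃ = 15.09 × 2.66^0.1374 = 15.09 × 1.144 ≈ 17.26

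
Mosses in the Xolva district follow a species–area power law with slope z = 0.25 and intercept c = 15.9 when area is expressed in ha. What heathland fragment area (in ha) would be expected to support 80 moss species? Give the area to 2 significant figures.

80 = 15.9 × A^0.25  ⇒  A^0.25 = 80/15.9 = 5.031
ln A = ln(5.031) / 0.25 = 1.6157 / 0.25 = 6.4628
A = e^6.4628 ≈ 640.9 ha

640 ha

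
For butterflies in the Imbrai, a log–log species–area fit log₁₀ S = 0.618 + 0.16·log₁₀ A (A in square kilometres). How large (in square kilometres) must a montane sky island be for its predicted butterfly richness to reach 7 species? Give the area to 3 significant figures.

7 = 4.15 × A^0.16  ⇒  A^0.16 = 7/4.15 = 1.687
ln A = ln(1.687) / 0.16 = 0.5229 / 0.16 = 3.2682
A = e^3.2682 ≈ 26.26 square kilometres

26.3 square kilometres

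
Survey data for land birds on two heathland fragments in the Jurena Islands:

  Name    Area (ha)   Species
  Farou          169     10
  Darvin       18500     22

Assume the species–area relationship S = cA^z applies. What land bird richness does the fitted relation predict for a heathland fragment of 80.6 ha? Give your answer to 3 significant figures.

8.83

z = ln(22/10) / ln(18500/169) = 0.7885 / 4.6956 = 0.1679
c = 10 / 169^0.1679 = 10 / 2.366 = 4.226
S₃ = 4.226 × 80.6^0.1679 = 4.226 × 2.09 ≈ 8.831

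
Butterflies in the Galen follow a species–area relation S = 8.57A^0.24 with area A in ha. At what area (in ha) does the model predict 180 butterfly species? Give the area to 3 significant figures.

180 = 8.57 × A^0.24  ⇒  A^0.24 = 180/8.57 = 21
ln A = ln(21) / 0.24 = 3.0447 / 0.24 = 12.6862
A = e^12.6862 ≈ 323258 ha

323000 ha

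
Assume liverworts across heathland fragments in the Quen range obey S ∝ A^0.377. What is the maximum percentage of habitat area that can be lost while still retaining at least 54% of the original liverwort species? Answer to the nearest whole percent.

80%

Need (A_new/A_old)^0.377 = 0.54, so A_new/A_old = 0.54^(1/0.377) = 0.54^2.653
ln(A_new/A_old) = ln 0.54 / 0.377 = -0.6162 / 0.377 = -1.6344
A_new/A_old = e^-1.6344 ≈ 0.1951
Fraction that can be lost = 1 − 0.1951 = 0.8049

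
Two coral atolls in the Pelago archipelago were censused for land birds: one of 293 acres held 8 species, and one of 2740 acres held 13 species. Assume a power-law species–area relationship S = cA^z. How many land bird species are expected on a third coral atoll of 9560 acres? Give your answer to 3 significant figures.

z = ln(13/8) / ln(2740/293) = 0.4855 / 2.2355 = 0.2172
c = 8 / 293^0.2172 = 8 / 3.434 = 2.33
S₃ = 2.33 × 9560^0.2172 = 2.33 × 7.319 ≈ 17.05

17.1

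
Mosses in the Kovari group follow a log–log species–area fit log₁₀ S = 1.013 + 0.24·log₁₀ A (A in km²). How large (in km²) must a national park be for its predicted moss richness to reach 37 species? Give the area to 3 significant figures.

37 = 10.3 × A^0.24  ⇒  A^0.24 = 37/10.3 = 3.591
ln A = ln(3.591) / 0.24 = 1.2784 / 0.24 = 5.3267
A = e^5.3267 ≈ 205.8 km²

206 km²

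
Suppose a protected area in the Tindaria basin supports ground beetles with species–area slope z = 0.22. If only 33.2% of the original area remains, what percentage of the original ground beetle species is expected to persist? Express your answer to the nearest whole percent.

78%

S_new/S_old = (A_new/A_old)^z = 0.332^0.22
= exp(0.22 × ln 0.332) = exp(0.22 × -1.1026) = exp(-0.2426) ≈ 0.7846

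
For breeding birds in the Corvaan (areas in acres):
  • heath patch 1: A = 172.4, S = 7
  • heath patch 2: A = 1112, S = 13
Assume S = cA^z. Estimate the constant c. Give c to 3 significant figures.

z = ln(S₂/S₁) / ln(A₂/A₁) = ln(13/7) / ln(1112/172.4) = 0.6190 / 1.8641 = 0.3321
c = S₁ / A₁^z = 7 / 172.4^0.3321 = 7 / 5.53 = 1.266

1.27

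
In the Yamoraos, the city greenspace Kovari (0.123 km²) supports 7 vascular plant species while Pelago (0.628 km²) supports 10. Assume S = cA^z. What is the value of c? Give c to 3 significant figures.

11.1

z = ln(S₂/S₁) / ln(A₂/A₁) = ln(10/7) / ln(0.628/0.123) = 0.3567 / 1.6304 = 0.2188
c = S₁ / A₁^z = 7 / 0.123^0.2188 = 7 / 0.6323 = 11.07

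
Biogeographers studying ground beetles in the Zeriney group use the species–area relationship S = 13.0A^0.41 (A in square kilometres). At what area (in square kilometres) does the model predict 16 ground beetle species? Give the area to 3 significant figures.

16 = 13 × A^0.41  ⇒  A^0.41 = 16/13 = 1.231
ln A = ln(1.231) / 0.41 = 0.2076 / 0.41 = 0.5064
A = e^0.5064 ≈ 1.659 square kilometres

1.66 square kilometres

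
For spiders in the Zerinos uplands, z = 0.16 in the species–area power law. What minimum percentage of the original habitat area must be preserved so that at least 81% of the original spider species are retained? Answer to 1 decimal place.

Need (A_new/A_old)^0.16 = 0.81, so A_new/A_old = 0.81^(1/0.16) = 0.81^6.25
ln(A_new/A_old) = ln 0.81 / 0.16 = -0.2107 / 0.16 = -1.3170
A_new/A_old = e^-1.3170 ≈ 0.2679

26.8%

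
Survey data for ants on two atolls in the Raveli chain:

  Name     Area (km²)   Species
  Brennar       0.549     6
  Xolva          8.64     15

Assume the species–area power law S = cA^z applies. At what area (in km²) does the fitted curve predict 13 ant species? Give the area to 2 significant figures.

z = ln(15/6) / ln(8.64/0.549) = 0.9163 / 2.7561 = 0.3325
c = 6 / 0.549^0.3325 = 6 / 0.8193 = 7.324
A = (13/7.324)^(1/0.3325) ⇒ ln A = ln(1.775)/0.3325 = 1.7260
A = e^1.7260 ≈ 5.618 km²

5.6 km²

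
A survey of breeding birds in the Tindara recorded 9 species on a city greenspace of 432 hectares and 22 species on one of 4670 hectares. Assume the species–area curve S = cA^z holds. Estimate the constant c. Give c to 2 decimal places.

z = ln(S₂/S₁) / ln(A₂/A₁) = ln(22/9) / ln(4670/432) = 0.8938 / 2.3805 = 0.3755
c = S₁ / A₁^z = 9 / 432^0.3755 = 9 / 9.763 = 0.9219

0.92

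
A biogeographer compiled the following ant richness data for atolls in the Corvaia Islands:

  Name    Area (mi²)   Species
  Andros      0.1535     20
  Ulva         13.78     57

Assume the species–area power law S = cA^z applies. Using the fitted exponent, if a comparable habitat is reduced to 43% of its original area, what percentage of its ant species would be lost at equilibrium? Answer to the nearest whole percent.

18%

z = ln(57/20) / ln(13.78/0.1535) = 1.0473 / 4.4973 = 0.2329
S_new/S_old = (A_new/A_old)^z = 0.43^0.2329 = exp(0.2329 × -0.8440) = 0.8216
Fraction lost = 1 − 0.8216 = 0.1784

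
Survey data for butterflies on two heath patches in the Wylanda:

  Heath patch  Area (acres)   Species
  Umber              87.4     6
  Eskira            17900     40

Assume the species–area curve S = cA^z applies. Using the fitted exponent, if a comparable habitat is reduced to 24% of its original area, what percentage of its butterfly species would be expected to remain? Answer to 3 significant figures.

z = ln(40/6) / ln(17900/87.4) = 1.8971 / 5.3221 = 0.3565
S_new/S_old = (A_new/A_old)^z = 0.24^0.3565 = exp(0.3565 × -1.4271) = 0.6013

60.1%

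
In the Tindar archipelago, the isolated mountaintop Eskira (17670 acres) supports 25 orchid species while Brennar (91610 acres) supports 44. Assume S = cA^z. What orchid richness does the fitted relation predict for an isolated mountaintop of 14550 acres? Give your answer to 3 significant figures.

23.4

z = ln(44/25) / ln(91610/17670) = 0.5653 / 1.6457 = 0.3435
c = 25 / 17670^0.3435 = 25 / 28.77 = 0.8689
S₃ = 0.8689 × 14550^0.3435 = 0.8689 × 26.92 ≈ 23.39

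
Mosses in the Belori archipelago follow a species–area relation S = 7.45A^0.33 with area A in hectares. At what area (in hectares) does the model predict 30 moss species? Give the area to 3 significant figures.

30 = 7.45 × A^0.33  ⇒  A^0.33 = 30/7.45 = 4.027
ln A = ln(4.027) / 0.33 = 1.3930 / 0.33 = 4.2212
A = e^4.2212 ≈ 68.11 hectares

68.1 hectares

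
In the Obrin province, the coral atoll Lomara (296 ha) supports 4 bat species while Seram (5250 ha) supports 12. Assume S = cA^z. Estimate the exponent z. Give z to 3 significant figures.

Taking logs: ln S = ln c + z ln A, so z = (ln S₂ − ln S₁)/(ln A₂ − ln A₁).
z = ln(12/4) / ln(5250/296) = ln(3) / ln(17.74) = 1.0986 / 2.8756 = 0.3820

0.382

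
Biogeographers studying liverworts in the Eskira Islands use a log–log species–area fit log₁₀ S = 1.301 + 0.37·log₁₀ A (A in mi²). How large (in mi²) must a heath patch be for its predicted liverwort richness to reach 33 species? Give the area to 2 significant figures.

33 = 20 × A^0.37  ⇒  A^0.37 = 33/20 = 1.65
ln A = ln(1.65) / 0.37 = 0.5008 / 0.37 = 1.3536
A = e^1.3536 ≈ 3.871 mi²

3.9 mi²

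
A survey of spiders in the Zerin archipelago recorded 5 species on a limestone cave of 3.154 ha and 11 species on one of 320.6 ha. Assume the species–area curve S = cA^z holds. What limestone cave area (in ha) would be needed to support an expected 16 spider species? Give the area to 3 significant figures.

2880 ha

z = ln(11/5) / ln(320.6/3.154) = 0.7885 / 4.6215 = 0.1706
c = 5 / 3.154^0.1706 = 5 / 1.216 = 4.11
A = (16/4.11)^(1/0.1706) ⇒ ln A = ln(3.893)/0.1706 = 7.9665
A = e^7.9665 ≈ 2883 ha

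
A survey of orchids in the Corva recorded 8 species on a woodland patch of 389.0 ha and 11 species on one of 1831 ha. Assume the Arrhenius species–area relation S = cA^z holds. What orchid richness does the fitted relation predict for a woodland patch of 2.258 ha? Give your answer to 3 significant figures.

2.78

z = ln(11/8) / ln(1831/389) = 0.3185 / 1.5490 = 0.2056
c = 8 / 389^0.2056 = 8 / 3.408 = 2.348
S₃ = 2.348 × 2.258^0.2056 = 2.348 × 1.182 ≈ 2.776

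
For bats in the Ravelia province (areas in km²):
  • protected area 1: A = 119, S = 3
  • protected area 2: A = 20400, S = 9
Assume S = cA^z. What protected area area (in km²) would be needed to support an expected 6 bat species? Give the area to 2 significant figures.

z = ln(9/3) / ln(20400/119) = 1.0986 / 5.1442 = 0.2136
c = 3 / 119^0.2136 = 3 / 2.775 = 1.081
A = (6/1.081)^(1/0.2136) ⇒ ln A = ln(5.55)/0.2136 = 8.0247
A = e^8.0247 ≈ 3056 km²

3100 km²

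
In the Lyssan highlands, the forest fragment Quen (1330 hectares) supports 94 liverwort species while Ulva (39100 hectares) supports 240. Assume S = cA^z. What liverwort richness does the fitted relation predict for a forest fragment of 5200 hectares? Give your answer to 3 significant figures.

137

z = ln(240/94) / ln(39100/1330) = 0.9373 / 3.3809 = 0.2772
c = 94 / 1330^0.2772 = 94 / 7.346 = 12.8
S₃ = 12.8 × 5200^0.2772 = 12.8 × 10.72 ≈ 137.2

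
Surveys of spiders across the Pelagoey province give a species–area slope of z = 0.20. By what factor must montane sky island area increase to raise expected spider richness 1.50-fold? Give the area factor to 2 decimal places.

(A₂/A₁)^0.2 = 1.5, so A₂/A₁ = 1.5^(1/0.2) = 1.5^5
ln(A₂/A₁) = ln 1.5 / 0.2 = 0.4055 / 0.2 = 2.0273
A₂/A₁ = e^2.0273 ≈ 7.594

7.59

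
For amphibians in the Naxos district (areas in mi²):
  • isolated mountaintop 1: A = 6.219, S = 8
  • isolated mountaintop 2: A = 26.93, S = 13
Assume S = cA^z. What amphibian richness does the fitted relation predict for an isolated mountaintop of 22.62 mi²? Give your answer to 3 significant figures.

z = ln(13/8) / ln(26.93/6.219) = 0.4855 / 1.4656 = 0.3313
c = 8 / 6.219^0.3313 = 8 / 1.832 = 4.367
S₃ = 4.367 × 22.62^0.3313 = 4.367 × 2.81 ≈ 12.27

12.3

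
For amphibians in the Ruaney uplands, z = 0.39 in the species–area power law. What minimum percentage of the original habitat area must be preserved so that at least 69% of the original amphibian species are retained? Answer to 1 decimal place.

Need (A_new/A_old)^0.39 = 0.69, so A_new/A_old = 0.69^(1/0.39) = 0.69^2.564
ln(A_new/A_old) = ln 0.69 / 0.39 = -0.3711 / 0.39 = -0.9514
A_new/A_old = e^-0.9514 ≈ 0.3862

38.6%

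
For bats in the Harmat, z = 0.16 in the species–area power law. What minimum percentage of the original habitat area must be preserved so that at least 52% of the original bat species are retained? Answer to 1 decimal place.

1.7%

Need (A_new/A_old)^0.16 = 0.52, so A_new/A_old = 0.52^(1/0.16) = 0.52^6.25
ln(A_new/A_old) = ln 0.52 / 0.16 = -0.6539 / 0.16 = -4.0870
A_new/A_old = e^-4.0870 ≈ 0.01679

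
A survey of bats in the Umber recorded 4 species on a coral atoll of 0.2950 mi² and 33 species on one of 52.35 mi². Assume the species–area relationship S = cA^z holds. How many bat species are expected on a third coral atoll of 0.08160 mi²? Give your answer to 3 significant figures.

2.37

z = ln(33/4) / ln(52.35/0.295) = 2.1102 / 5.1787 = 0.4075
c = 4 / 0.295^0.4075 = 4 / 0.6081 = 6.578
S₃ = 6.578 × 0.0816^0.4075 = 6.578 × 0.3602 ≈ 2.369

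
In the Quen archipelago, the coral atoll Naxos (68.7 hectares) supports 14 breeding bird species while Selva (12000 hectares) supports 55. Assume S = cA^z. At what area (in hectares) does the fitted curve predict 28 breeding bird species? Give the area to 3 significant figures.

z = ln(55/14) / ln(12000/68.7) = 1.3683 / 5.1629 = 0.2650
c = 14 / 68.7^0.2650 = 14 / 3.068 = 4.563
A = (28/4.563)^(1/0.2650) ⇒ ln A = ln(6.136)/0.2650 = 6.8452
A = e^6.8452 ≈ 939.4 hectares

939 hectares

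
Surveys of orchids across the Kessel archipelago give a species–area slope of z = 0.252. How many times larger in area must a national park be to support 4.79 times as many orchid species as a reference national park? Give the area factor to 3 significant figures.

501

(A₂/A₁)^0.252 = 4.79, so A₂/A₁ = 4.79^(1/0.252) = 4.79^3.968
ln(A₂/A₁) = ln 4.79 / 0.252 = 1.5665 / 0.252 = 6.2164
A₂/A₁ = e^6.2164 ≈ 500.9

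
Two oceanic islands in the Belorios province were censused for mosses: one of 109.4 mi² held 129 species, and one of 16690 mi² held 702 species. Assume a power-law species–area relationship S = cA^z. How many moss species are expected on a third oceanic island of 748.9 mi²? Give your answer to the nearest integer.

247

z = ln(702/129) / ln(16690/109.4) = 1.6941 / 5.0276 = 0.3370
c = 129 / 109.4^0.3370 = 129 / 4.865 = 26.52
S₃ = 26.52 × 748.9^0.3370 = 26.52 × 9.302 ≈ 246.7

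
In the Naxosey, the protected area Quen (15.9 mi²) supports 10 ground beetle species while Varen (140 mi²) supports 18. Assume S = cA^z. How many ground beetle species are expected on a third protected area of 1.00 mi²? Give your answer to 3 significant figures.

z = ln(18/10) / ln(140/15.9) = 0.5878 / 2.1753 = 0.2702
c = 10 / 15.9^0.2702 = 10 / 2.112 = 4.736
S₃ = 4.736 × 1^0.2702 = 4.736 × 1 ≈ 4.736

4.74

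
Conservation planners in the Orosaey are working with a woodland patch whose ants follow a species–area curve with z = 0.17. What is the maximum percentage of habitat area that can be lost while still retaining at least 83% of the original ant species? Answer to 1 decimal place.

Need (A_new/A_old)^0.17 = 0.83, so A_new/A_old = 0.83^(1/0.17) = 0.83^5.882
ln(A_new/A_old) = ln 0.83 / 0.17 = -0.1863 / 0.17 = -1.0961
A_new/A_old = e^-1.0961 ≈ 0.3342
Fraction that can be lost = 1 − 0.3342 = 0.6658

66.6%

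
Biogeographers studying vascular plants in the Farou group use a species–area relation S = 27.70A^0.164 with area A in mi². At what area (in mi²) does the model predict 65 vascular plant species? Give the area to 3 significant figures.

181 mi²

65 = 27.7 × A^0.164  ⇒  A^0.164 = 65/27.7 = 2.347
ln A = ln(2.347) / 0.164 = 0.8530 / 0.164 = 5.2009
A = e^5.2009 ≈ 181.4 mi²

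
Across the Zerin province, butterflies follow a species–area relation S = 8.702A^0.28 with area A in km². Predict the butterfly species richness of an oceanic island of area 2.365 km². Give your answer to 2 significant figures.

S = 8.702 × 2.365^0.28
ln S = ln 8.702 + 0.28 × ln 2.365 = 2.1636 + 0.28 × 0.8608 = 2.4046
S = e^2.4046 ≈ 11.07

11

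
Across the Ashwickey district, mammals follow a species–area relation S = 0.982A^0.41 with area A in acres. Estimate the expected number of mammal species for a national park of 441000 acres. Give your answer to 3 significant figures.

202

S = 0.982 × 441000^0.41
ln S = ln 0.982 + 0.41 × ln 441000 = -0.0182 + 0.41 × 12.9968 = 5.3105
S = e^5.3105 ≈ 202.5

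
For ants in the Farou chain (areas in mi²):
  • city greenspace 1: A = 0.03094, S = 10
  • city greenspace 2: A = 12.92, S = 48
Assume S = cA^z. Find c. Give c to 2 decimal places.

z = ln(S₂/S₁) / ln(A₂/A₁) = ln(48/10) / ln(12.92/0.03094) = 1.5686 / 6.0345 = 0.2599
c = S₁ / A₁^z = 10 / 0.03094^0.2599 = 10 / 0.4052 = 24.68

24.68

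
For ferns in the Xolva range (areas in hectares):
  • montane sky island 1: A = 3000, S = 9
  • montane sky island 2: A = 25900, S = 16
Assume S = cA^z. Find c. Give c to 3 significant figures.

1.06

z = ln(S₂/S₁) / ln(A₂/A₁) = ln(16/9) / ln(25900/3000) = 0.5754 / 2.1556 = 0.2669
c = S₁ / A₁^z = 9 / 3000^0.2669 = 9 / 8.474 = 1.062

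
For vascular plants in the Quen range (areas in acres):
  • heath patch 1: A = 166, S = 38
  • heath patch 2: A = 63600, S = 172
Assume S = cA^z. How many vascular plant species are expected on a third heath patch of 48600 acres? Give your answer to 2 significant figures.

z = ln(172/38) / ln(63600/166) = 1.5099 / 5.9484 = 0.2538
c = 38 / 166^0.2538 = 38 / 3.661 = 10.38
S₃ = 10.38 × 48600^0.2538 = 10.38 × 15.48 ≈ 160.6

160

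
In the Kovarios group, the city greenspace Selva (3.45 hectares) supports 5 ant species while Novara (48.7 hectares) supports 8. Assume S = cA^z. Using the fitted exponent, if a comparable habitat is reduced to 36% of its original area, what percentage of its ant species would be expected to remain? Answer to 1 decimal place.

83.4%

z = ln(8/5) / ln(48.7/3.45) = 0.4700 / 2.6473 = 0.1775
S_new/S_old = (A_new/A_old)^z = 0.36^0.1775 = exp(0.1775 × -1.0217) = 0.8341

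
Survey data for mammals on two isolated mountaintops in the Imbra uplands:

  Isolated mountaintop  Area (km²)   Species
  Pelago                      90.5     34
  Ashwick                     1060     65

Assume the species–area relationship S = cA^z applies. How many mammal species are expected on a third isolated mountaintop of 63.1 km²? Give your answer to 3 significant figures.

z = ln(65/34) / ln(1060/90.5) = 0.6480 / 2.4607 = 0.2634
c = 34 / 90.5^0.2634 = 34 / 3.276 = 10.38
S₃ = 10.38 × 63.1^0.2634 = 10.38 × 2.979 ≈ 30.92

30.9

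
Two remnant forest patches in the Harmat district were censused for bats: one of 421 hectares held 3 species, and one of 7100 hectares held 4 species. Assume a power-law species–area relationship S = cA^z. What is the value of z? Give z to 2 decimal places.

Taking logs: ln S = ln c + z ln A, so z = (ln S₂ − ln S₁)/(ln A₂ − ln A₁).
z = ln(4/3) / ln(7100/421) = ln(1.333) / ln(16.86) = 0.2877 / 2.8252 = 0.1018

0.10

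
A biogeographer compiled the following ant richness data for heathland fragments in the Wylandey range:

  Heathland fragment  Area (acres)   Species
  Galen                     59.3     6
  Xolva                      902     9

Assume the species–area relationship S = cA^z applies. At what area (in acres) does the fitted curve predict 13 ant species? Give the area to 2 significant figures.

11000 acres

z = ln(9/6) / ln(902/59.3) = 0.4055 / 2.7220 = 0.1490
c = 6 / 59.3^0.1490 = 6 / 1.837 = 3.266
A = (13/3.266)^(1/0.1490) ⇒ ln A = ln(3.98)/0.1490 = 9.2733
A = e^9.2733 ≈ 10649 acres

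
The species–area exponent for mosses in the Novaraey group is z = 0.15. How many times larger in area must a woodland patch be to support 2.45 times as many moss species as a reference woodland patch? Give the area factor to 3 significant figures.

(A₂/A₁)^0.15 = 2.45, so A₂/A₁ = 2.45^(1/0.15) = 2.45^6.667
ln(A₂/A₁) = ln 2.45 / 0.15 = 0.8961 / 0.15 = 5.9739
A₂/A₁ = e^5.9739 ≈ 393

393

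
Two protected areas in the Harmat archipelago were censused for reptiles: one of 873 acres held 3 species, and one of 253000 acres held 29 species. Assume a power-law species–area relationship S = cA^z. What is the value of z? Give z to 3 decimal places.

0.400

Taking logs: ln S = ln c + z ln A, so z = (ln S₂ − ln S₁)/(ln A₂ − ln A₁).
z = ln(29/3) / ln(253000/873) = ln(9.667) / ln(289.8) = 2.2687 / 5.6692 = 0.4002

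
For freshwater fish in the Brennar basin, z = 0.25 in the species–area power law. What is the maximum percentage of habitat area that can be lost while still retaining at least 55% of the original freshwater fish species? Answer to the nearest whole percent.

91%

Need (A_new/A_old)^0.25 = 0.55, so A_new/A_old = 0.55^(1/0.25) = 0.55^4
ln(A_new/A_old) = ln 0.55 / 0.25 = -0.5978 / 0.25 = -2.3913
A_new/A_old = e^-2.3913 ≈ 0.09151
Fraction that can be lost = 1 − 0.09151 = 0.9085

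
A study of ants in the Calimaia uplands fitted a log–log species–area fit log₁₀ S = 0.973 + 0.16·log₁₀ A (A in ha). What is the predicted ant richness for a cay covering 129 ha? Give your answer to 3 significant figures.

S = 9.397 × 129^0.16 = 9.397 × 2.176 ≈ 20.45

20.5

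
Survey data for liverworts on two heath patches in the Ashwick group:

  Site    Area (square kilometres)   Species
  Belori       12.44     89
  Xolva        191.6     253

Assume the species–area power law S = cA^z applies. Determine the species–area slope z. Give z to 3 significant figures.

Taking logs: ln S = ln c + z ln A, so z = (ln S₂ − ln S₁)/(ln A₂ − ln A₁).
z = ln(253/89) / ln(191.6/12.44) = ln(2.843) / ln(15.4) = 1.0448 / 2.7345 = 0.3821

0.382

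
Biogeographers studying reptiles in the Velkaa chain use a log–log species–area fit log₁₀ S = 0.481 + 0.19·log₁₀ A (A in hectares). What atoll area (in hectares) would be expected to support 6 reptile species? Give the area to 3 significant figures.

36.6 hectares

6 = 3.027 × A^0.19  ⇒  A^0.19 = 6/3.027 = 1.982
ln A = ln(1.982) / 0.19 = 0.6842 / 0.19 = 3.6011
A = e^3.6011 ≈ 36.64 hectares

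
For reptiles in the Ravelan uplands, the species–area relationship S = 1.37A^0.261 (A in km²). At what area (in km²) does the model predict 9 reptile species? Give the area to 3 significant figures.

9 = 1.37 × A^0.261  ⇒  A^0.261 = 9/1.37 = 6.569
ln A = ln(6.569) / 0.261 = 1.8824 / 0.261 = 7.2123
A = e^7.2123 ≈ 1356 km²

1360 km²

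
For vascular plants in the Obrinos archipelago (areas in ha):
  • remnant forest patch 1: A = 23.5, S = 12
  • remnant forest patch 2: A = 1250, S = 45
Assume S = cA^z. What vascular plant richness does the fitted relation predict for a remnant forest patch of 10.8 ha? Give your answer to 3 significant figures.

z = ln(45/12) / ln(1250/23.5) = 1.3218 / 3.9739 = 0.3326
c = 12 / 23.5^0.3326 = 12 / 2.858 = 4.199
S₃ = 4.199 × 10.8^0.3326 = 4.199 × 2.207 ≈ 9.266

9.27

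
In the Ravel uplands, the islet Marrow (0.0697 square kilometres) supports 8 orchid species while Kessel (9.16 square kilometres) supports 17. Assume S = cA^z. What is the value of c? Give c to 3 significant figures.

12.1

z = ln(S₂/S₁) / ln(A₂/A₁) = ln(17/8) / ln(9.16/0.0697) = 0.7538 / 4.8784 = 0.1545
c = S₁ / A₁^z = 8 / 0.0697^0.1545 = 8 / 0.6626 = 12.07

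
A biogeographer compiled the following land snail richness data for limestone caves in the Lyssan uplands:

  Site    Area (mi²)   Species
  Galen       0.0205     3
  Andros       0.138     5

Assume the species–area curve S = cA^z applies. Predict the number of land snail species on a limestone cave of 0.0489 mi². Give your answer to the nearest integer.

z = ln(5/3) / ln(0.138/0.0205) = 0.5108 / 1.9068 = 0.2679
c = 3 / 0.0205^0.2679 = 3 / 0.353 = 8.499
S₃ = 8.499 × 0.0489^0.2679 = 8.499 × 0.4455 ≈ 3.787

4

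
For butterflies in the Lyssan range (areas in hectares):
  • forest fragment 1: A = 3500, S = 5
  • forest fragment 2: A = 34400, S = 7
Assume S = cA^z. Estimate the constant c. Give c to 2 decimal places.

z = ln(S₂/S₁) / ln(A₂/A₁) = ln(7/5) / ln(34400/3500) = 0.3365 / 2.2853 = 0.1472
c = S₁ / A₁^z = 5 / 3500^0.1472 = 5 / 3.325 = 1.504

1.50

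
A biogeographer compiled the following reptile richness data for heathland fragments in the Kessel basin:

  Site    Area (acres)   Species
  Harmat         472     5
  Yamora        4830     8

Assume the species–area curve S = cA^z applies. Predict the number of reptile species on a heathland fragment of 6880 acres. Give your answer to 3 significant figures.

z = ln(8/5) / ln(4830/472) = 0.4700 / 2.3256 = 0.2021
c = 5 / 472^0.2021 = 5 / 3.471 = 1.441
S₃ = 1.441 × 6880^0.2021 = 1.441 × 5.964 ≈ 8.593

8.59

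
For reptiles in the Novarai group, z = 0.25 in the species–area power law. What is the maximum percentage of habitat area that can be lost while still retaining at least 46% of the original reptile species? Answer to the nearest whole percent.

96%

Need (A_new/A_old)^0.25 = 0.46, so A_new/A_old = 0.46^(1/0.25) = 0.46^4
ln(A_new/A_old) = ln 0.46 / 0.25 = -0.7765 / 0.25 = -3.1061
A_new/A_old = e^-3.1061 ≈ 0.04477
Fraction that can be lost = 1 − 0.04477 = 0.9552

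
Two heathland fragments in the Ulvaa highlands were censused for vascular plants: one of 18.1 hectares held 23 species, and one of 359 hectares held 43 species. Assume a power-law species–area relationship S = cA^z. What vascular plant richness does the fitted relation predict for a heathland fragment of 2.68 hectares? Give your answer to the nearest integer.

15

z = ln(43/23) / ln(359/18.1) = 0.6257 / 2.9874 = 0.2094
c = 23 / 18.1^0.2094 = 23 / 1.834 = 12.54
S₃ = 12.54 × 2.68^0.2094 = 12.54 × 1.229 ≈ 15.42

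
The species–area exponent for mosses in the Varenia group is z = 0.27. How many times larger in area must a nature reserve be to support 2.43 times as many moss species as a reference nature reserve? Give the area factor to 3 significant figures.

(A₂/A₁)^0.27 = 2.43, so A₂/A₁ = 2.43^(1/0.27) = 2.43^3.704
ln(A₂/A₁) = ln 2.43 / 0.27 = 0.8879 / 0.27 = 3.2885
A₂/A₁ = e^3.2885 ≈ 26.8

26.8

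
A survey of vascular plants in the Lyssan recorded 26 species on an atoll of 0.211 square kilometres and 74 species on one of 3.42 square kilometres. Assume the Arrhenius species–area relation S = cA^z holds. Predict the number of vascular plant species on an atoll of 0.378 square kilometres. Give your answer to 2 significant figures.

32

z = ln(74/26) / ln(3.42/0.211) = 1.0460 / 2.7855 = 0.3755
c = 26 / 0.211^0.3755 = 26 / 0.5575 = 46.63
S₃ = 46.63 × 0.378^0.3755 = 46.63 × 0.694 ≈ 32.36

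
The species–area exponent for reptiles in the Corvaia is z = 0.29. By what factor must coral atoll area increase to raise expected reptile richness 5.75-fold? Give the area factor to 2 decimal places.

416.43

(A₂/A₁)^0.29 = 5.75, so A₂/A₁ = 5.75^(1/0.29) = 5.75^3.448
ln(A₂/A₁) = ln 5.75 / 0.29 = 1.7492 / 0.29 = 6.0317
A₂/A₁ = e^6.0317 ≈ 416.4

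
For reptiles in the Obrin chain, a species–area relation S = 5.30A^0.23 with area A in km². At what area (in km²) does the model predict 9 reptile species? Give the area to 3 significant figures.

9 = 5.3 × A^0.23  ⇒  A^0.23 = 9/5.3 = 1.698
ln A = ln(1.698) / 0.23 = 0.5295 / 0.23 = 2.3023
A = e^2.3023 ≈ 9.997 km²

10.0 km²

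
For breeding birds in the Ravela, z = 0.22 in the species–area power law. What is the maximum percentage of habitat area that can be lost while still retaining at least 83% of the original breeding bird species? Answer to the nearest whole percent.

Need (A_new/A_old)^0.22 = 0.83, so A_new/A_old = 0.83^(1/0.22) = 0.83^4.545
ln(A_new/A_old) = ln 0.83 / 0.22 = -0.1863 / 0.22 = -0.8470
A_new/A_old = e^-0.8470 ≈ 0.4287
Fraction that can be lost = 1 − 0.4287 = 0.5713

57%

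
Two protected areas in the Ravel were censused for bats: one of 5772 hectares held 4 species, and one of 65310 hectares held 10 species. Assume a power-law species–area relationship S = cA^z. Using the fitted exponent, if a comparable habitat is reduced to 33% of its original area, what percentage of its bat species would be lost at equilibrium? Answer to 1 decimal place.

34.2%

z = ln(10/4) / ln(65310/5772) = 0.9163 / 2.4261 = 0.3777
S_new/S_old = (A_new/A_old)^z = 0.33^0.3777 = exp(0.3777 × -1.1087) = 0.6579
Fraction lost = 1 − 0.6579 = 0.3421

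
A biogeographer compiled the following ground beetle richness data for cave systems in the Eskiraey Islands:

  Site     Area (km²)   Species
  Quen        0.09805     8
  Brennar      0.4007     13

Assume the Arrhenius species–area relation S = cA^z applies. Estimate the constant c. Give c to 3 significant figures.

17.8

z = ln(S₂/S₁) / ln(A₂/A₁) = ln(13/8) / ln(0.4007/0.09805) = 0.4855 / 1.4077 = 0.3449
c = S₁ / A₁^z = 8 / 0.09805^0.3449 = 8 / 0.4489 = 17.82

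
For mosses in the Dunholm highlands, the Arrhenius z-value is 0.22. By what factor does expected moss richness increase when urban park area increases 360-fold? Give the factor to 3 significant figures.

3.65

S₂/S₁ = (A₂/A₁)^z = 360^0.22
ln(S₂/S₁) = 0.22 × ln 360 = 0.22 × 5.8861 = 1.2949
S₂/S₁ = e^1.2949 ≈ 3.651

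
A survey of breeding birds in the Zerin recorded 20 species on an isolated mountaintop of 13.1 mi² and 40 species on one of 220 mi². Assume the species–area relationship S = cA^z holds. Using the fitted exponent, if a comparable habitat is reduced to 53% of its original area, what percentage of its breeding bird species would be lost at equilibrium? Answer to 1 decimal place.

z = ln(40/20) / ln(220/13.1) = 0.6931 / 2.8210 = 0.2457
S_new/S_old = (A_new/A_old)^z = 0.53^0.2457 = exp(0.2457 × -0.6349) = 0.8556
Fraction lost = 1 − 0.8556 = 0.1444

14.4%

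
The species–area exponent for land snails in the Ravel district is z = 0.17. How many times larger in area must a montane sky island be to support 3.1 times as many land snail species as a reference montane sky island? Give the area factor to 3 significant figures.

777

(A₂/A₁)^0.17 = 3.1, so A₂/A₁ = 3.1^(1/0.17) = 3.1^5.882
ln(A₂/A₁) = ln 3.1 / 0.17 = 1.1314 / 0.17 = 6.6553
A₂/A₁ = e^6.6553 ≈ 776.9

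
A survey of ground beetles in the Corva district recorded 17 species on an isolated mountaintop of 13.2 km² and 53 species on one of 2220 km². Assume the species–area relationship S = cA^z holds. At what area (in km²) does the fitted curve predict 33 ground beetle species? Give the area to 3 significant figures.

262 km²

z = ln(53/17) / ln(2220/13.2) = 1.1371 / 5.1250 = 0.2219
c = 17 / 13.2^0.2219 = 17 / 1.773 = 9.59
A = (33/9.59)^(1/0.2219) ⇒ ln A = ln(3.441)/0.2219 = 5.5698
A = e^5.5698 ≈ 262.4 km²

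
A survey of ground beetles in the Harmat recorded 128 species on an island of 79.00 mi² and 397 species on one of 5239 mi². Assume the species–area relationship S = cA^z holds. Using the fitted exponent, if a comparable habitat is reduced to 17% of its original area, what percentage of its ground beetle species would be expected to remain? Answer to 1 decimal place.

62.0%

z = ln(397/128) / ln(5239/79) = 1.1319 / 4.1944 = 0.2699
S_new/S_old = (A_new/A_old)^z = 0.17^0.2699 = exp(0.2699 × -1.7720) = 0.6199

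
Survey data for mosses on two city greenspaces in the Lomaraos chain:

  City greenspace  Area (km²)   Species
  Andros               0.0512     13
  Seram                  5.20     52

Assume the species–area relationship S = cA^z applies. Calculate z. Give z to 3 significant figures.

0.300

Taking logs: ln S = ln c + z ln A, so z = (ln S₂ − ln S₁)/(ln A₂ − ln A₁).
z = ln(52/13) / ln(5.2/0.0512) = ln(4) / ln(101.6) = 1.3863 / 4.6207 = 0.3000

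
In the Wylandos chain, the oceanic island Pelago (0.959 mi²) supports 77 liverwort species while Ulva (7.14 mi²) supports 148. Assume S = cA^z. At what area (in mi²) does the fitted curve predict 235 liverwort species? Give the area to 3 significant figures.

29.6 mi²

z = ln(148/77) / ln(7.14/0.959) = 0.6534 / 2.0076 = 0.3255
c = 77 / 0.959^0.3255 = 77 / 0.9865 = 78.06
A = (235/78.06)^(1/0.3255) ⇒ ln A = ln(3.011)/0.3255 = 3.3863
A = e^3.3863 ≈ 29.56 mi²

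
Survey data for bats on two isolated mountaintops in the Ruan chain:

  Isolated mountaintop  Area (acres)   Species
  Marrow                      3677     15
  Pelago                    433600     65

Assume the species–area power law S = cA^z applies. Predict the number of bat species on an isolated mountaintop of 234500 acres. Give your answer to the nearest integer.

54

z = ln(65/15) / ln(433600/3677) = 1.4663 / 4.7700 = 0.3074
c = 15 / 3677^0.3074 = 15 / 12.48 = 1.202
S₃ = 1.202 × 234500^0.3074 = 1.202 × 44.75 ≈ 53.81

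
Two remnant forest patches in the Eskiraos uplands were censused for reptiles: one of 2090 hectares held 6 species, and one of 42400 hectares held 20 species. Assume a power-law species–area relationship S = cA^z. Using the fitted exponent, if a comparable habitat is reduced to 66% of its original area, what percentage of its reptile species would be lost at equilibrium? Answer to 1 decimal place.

z = ln(20/6) / ln(42400/2090) = 1.2040 / 3.0100 = 0.4000
S_new/S_old = (A_new/A_old)^z = 0.66^0.4000 = exp(0.4000 × -0.4155) = 0.8469
Fraction lost = 1 − 0.8469 = 0.1531

15.3%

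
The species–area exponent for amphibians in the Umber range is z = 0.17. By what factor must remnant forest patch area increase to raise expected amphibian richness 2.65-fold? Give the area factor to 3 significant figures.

309

(A₂/A₁)^0.17 = 2.65, so A₂/A₁ = 2.65^(1/0.17) = 2.65^5.882
ln(A₂/A₁) = ln 2.65 / 0.17 = 0.9746 / 0.17 = 5.7327
A₂/A₁ = e^5.7327 ≈ 308.8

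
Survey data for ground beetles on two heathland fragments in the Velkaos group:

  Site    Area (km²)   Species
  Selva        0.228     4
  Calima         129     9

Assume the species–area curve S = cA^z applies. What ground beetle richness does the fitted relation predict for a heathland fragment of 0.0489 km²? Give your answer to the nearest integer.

z = ln(9/4) / ln(129/0.228) = 0.8109 / 6.3382 = 0.1279
c = 4 / 0.228^0.1279 = 4 / 0.8277 = 4.833
S₃ = 4.833 × 0.0489^0.1279 = 4.833 × 0.6797 ≈ 3.285

3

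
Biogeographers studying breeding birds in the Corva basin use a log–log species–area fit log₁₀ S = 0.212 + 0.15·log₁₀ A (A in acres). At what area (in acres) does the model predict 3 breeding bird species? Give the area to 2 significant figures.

3 = 1.629 × A^0.15  ⇒  A^0.15 = 3/1.629 = 1.841
ln A = ln(1.841) / 0.15 = 0.6105 / 0.15 = 4.0698
A = e^4.0698 ≈ 58.54 acres

59 acres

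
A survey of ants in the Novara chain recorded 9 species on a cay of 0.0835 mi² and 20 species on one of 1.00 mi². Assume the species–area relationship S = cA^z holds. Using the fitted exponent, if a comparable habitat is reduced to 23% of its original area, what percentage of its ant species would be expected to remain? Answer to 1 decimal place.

z = ln(20/9) / ln(1/0.0835) = 0.7985 / 2.4829 = 0.3216
S_new/S_old = (A_new/A_old)^z = 0.23^0.3216 = exp(0.3216 × -1.4697) = 0.6233

62.3%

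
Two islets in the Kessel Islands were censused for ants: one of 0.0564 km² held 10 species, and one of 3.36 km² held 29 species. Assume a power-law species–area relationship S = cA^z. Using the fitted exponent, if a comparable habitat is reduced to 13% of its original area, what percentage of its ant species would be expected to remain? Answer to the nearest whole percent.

59%

z = ln(29/10) / ln(3.36/0.0564) = 1.0647 / 4.0872 = 0.2605
S_new/S_old = (A_new/A_old)^z = 0.13^0.2605 = exp(0.2605 × -2.0402) = 0.5877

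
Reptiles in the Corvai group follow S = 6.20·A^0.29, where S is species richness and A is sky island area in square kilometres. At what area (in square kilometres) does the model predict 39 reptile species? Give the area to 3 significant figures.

568 square kilometres

39 = 6.2 × A^0.29  ⇒  A^0.29 = 39/6.2 = 6.29
ln A = ln(6.29) / 0.29 = 1.8390 / 0.29 = 6.3414
A = e^6.3414 ≈ 567.6 square kilometres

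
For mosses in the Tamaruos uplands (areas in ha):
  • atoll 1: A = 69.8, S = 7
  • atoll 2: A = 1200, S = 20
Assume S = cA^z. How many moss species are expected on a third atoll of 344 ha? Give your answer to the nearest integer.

z = ln(20/7) / ln(1200/69.8) = 1.0498 / 2.8444 = 0.3691
c = 7 / 69.8^0.3691 = 7 / 4.792 = 1.461
S₃ = 1.461 × 344^0.3691 = 1.461 × 8.634 ≈ 12.61

13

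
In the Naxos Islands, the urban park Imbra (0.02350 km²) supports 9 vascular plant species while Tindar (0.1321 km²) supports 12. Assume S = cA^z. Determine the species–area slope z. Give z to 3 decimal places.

Taking logs: ln S = ln c + z ln A, so z = (ln S₂ − ln S₁)/(ln A₂ − ln A₁).
z = ln(12/9) / ln(0.1321/0.0235) = ln(1.333) / ln(5.621) = 0.2877 / 1.7266 = 0.1666

0.167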